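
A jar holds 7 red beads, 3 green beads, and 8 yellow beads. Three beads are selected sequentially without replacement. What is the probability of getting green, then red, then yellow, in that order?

Chain rule:
P = 3/18 × 7/17 × 8/16 = 168/4896 = 7/204.

7/204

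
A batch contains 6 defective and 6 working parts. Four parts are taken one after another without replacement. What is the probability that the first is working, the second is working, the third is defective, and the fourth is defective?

5/66

Chain rule:
P = 6/12 × 5/11 × 6/10 × 5/9 = 900/11880 = 5/66.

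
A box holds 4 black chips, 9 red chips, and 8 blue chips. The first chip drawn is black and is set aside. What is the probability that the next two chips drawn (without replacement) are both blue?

After the first draw, 8 of the remaining 20 chips are blue.
P = 8/20 × 7/19 = 56/380 = 14/95.

14/95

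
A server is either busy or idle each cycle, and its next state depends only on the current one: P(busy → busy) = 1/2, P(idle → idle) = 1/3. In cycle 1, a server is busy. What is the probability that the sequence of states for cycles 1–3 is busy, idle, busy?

1/3

Cycle 1 is given. For each transition, use the conditional probability from the current state:
P(idle | busy) = 1/2; P(busy | idle) = 2/3.
P = 1/2 × 2/3 = 2/6 = 1/3.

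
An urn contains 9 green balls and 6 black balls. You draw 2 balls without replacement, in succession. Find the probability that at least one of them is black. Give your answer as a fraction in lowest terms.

23/35

P(no black) = 9/15 × 8/14 = 72/210 = 12/35.
P(at least one) = 1 − 12/35 = 23/35.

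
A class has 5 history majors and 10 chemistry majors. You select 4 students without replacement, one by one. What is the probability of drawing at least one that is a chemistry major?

P(no chemistry majors) = 5/15 × 4/14 × 3/13 × 2/12 = 120/32760 = 1/273.
P(at least one) = 1 − 1/273 = 272/273.

272/273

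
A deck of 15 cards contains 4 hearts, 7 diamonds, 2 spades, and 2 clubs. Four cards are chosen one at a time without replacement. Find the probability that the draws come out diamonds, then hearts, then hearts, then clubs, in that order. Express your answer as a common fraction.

Multiply the probability of each draw given the previous ones:
P = 7/15 × 4/14 × 3/13 × 2/12 = 168/32760 = 1/195.

1/195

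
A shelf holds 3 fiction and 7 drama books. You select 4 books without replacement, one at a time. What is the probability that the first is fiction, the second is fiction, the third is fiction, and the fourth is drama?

Multiply the probability of each draw given the previous ones:
P = 3/10 × 2/9 × 1/8 × 7/7 = 42/5040 = 1/120.

1/120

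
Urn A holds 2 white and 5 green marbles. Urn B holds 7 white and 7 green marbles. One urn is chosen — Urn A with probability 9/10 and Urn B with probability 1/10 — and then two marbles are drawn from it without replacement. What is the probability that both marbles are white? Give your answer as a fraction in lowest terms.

From Urn A: P(both white) = (2/7)(1/6) = 1/21.
From Urn B: P(both white) = (7/14)(6/13) = 3/13.
Total probability = (9/10)(1/21) + (1/10)(3/13) = 6/91.

6/91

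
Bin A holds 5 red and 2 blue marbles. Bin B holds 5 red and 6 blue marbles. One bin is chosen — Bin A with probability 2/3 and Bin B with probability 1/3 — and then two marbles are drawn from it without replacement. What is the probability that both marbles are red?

From Bin A: P(both red) = (5/7)(4/6) = 10/21.
From Bin B: P(both red) = (5/11)(4/10) = 2/11.
Total probability = (2/3)(10/21) + (1/3)(2/11) = 262/693.

262/693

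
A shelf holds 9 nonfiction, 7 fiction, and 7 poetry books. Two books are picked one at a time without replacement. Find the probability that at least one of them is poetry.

133/253

P(no poetry) = 16/23 × 15/22 = 240/506 = 120/253.
P(at least one) = 1 − 120/253 = 133/253.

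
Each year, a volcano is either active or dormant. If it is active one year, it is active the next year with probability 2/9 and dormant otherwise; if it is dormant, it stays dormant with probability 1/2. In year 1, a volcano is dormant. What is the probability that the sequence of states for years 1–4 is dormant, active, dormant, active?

7/36

Year 1 is given. For each transition, use the conditional probability from the current state:
P(active | dormant) = 1/2; P(dormant | active) = 7/9; P(active | dormant) = 1/2.
P = 1/2 × 7/9 × 1/2 = 7/36.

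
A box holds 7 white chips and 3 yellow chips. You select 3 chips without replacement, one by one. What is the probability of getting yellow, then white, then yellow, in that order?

Chain rule:
P = 3/10 × 7/9 × 2/8 = 42/720 = 7/120.

7/120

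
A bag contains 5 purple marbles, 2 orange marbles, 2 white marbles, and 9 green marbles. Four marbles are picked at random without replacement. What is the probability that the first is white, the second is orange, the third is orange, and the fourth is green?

Multiply the probability of each draw given the previous ones:
P = 2/18 × 2/17 × 1/16 × 9/15 = 36/73440 = 1/2040.

1/2040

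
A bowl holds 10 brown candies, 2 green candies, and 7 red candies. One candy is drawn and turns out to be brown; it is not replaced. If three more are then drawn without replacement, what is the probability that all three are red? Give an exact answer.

After the first draw, 7 of the remaining 18 candies are red.
P = 7/18 × 6/17 × 5/16 = 210/4896 = 35/816.

35/816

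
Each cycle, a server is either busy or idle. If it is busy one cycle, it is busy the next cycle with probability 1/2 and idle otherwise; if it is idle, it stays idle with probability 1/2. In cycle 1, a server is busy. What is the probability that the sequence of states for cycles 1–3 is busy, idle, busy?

1/4

Cycle 1 is given. For each transition, use the conditional probability from the current state:
P(idle | busy) = 1/2; P(busy | idle) = 1/2.
P = 1/2 × 1/2 = 1/4.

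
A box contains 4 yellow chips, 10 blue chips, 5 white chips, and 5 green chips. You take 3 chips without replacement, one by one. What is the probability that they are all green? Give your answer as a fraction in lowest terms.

P(every draw is green) = 5/24 × 4/23 × 3/22 = 60/12144 = 5/1012.

5/1012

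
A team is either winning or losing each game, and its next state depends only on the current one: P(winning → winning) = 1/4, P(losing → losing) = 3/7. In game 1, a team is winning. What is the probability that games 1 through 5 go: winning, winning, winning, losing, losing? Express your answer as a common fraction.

9/448

Game 1 is given. For each transition, use the conditional probability from the current state:
P(winning | winning) = 1/4; P(winning | winning) = 1/4; P(losing | winning) = 3/4; P(losing | losing) = 3/7.
P = 1/4 × 1/4 × 3/4 × 3/7 = 9/448.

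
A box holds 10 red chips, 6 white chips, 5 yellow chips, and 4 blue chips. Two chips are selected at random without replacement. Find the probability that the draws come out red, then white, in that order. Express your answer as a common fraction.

1/10

Chain rule:
P = 10/25 × 6/24 = 60/600 = 1/10.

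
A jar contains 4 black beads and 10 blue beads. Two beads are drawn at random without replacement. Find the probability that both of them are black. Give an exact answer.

P(all black) = 4/14 × 3/13 = 12/182 = 6/91.

6/91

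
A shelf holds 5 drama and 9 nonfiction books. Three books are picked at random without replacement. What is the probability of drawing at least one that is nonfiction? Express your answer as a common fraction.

177/182

P(no nonfiction) = 5/14 × 4/13 × 3/12 = 60/2184 = 5/182.
P(at least one) = 1 − 5/182 = 177/182.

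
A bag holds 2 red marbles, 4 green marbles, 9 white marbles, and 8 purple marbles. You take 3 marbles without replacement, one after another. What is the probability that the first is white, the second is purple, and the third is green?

48/1771

Chain rule:
P = 9/23 × 8/22 × 4/21 = 288/10626 = 48/1771.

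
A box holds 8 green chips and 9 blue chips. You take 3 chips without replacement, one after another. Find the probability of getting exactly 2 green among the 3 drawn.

One ordering (green drawn first) has probability 8/17 × 7/16 × 9/15 = 504/4080 = 21/170.
There are C(3,2) = 3 such orderings, each equally likely, so P = 3 × 21/170 = 63/170.

63/170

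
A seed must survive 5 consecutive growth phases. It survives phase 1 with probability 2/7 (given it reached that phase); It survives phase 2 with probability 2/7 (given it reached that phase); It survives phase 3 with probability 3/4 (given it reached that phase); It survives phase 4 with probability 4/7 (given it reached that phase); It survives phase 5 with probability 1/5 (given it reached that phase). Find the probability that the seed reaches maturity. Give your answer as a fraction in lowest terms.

Each stage is reached only if all earlier stages succeed, so
P = 2/7 × 2/7 × 3/4 × 4/7 × 1/5 = 48/6860 = 12/1715.

12/1715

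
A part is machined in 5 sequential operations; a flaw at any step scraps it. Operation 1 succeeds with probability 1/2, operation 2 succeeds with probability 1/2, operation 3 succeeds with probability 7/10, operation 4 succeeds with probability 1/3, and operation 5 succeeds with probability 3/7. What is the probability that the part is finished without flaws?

1/40

The events are sequential, so multiply the conditional probabilities:
P = 1/2 × 1/2 × 7/10 × 1/3 × 3/7 = 21/840 = 1/40.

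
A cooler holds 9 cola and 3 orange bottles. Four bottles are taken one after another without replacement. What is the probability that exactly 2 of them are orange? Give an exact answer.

One ordering (orange drawn first) has probability 3/12 × 2/11 × 9/10 × 8/9 = 432/11880 = 2/55.
There are C(4,2) = 6 such orderings, each equally likely, so P = 6 × 2/55 = 12/55.

12/55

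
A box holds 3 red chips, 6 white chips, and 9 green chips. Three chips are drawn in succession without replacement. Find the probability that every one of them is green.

7/68

P(every draw is green) = 9/18 × 8/17 × 7/16 = 504/4896 = 7/68.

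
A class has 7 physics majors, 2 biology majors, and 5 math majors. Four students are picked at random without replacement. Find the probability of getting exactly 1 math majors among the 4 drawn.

60/143

One ordering (a math major drawn first) has probability 5/14 × 9/13 × 8/12 × 7/11 = 2520/24024 = 15/143.
There are C(4,1) = 4 such orderings, each equally likely, so P = 4 × 15/143 = 60/143.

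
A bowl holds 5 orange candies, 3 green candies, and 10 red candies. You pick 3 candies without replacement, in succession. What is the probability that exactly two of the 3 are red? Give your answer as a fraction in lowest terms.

One ordering (red drawn first) has probability 10/18 × 9/17 × 8/16 = 720/4896 = 5/34.
There are C(3,2) = 3 such orderings, each equally likely, so P = 3 × 5/34 = 15/34.

15/34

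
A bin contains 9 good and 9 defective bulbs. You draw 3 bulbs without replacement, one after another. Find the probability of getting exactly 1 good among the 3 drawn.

27/68

One ordering (good drawn first) has probability 9/18 × 9/17 × 8/16 = 648/4896 = 9/68.
There are C(3,1) = 3 such orderings, each equally likely, so P = 3 × 9/68 = 27/68.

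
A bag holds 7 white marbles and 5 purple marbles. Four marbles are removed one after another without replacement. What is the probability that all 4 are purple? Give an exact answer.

1/99

P(every draw is purple) = 5/12 × 4/11 × 3/10 × 2/9 = 120/11880 = 1/99.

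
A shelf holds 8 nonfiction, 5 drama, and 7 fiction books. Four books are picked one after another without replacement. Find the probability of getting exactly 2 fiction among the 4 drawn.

546/1615

One ordering (fiction drawn first) has probability 7/20 × 6/19 × 13/18 × 12/17 = 6552/116280 = 91/1615.
There are C(4,2) = 6 such orderings, each equally likely, so P = 6 × 91/1615 = 546/1615.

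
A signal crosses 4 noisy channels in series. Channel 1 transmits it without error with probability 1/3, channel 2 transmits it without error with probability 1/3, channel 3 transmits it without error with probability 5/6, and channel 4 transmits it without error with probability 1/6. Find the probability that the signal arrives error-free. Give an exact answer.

5/324

Each stage is reached only if all earlier stages succeed, so
P = 1/3 × 1/3 × 5/6 × 1/6 = 5/324.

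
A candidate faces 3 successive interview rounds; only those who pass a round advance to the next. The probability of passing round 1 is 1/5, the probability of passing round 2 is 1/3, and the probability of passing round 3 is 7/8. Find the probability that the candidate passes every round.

The events are sequential, so multiply the conditional probabilities:
P = 1/5 × 1/3 × 7/8 = 7/120.

7/120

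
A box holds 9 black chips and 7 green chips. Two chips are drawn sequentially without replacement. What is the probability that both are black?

P(every draw is black) = 9/16 × 8/15 = 72/240 = 3/10.

3/10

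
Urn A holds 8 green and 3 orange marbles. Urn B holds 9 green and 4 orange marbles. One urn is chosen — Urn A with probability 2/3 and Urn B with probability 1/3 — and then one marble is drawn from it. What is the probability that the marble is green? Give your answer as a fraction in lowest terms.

From Urn A: P(green) = 8/11.
From Urn B: P(green) = 9/13.
Total probability = (2/3)(8/11) + (1/3)(9/13) = 307/429.

307/429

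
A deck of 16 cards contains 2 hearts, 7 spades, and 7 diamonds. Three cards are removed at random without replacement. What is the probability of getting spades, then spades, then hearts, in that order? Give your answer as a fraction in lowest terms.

Chain rule:
P = 7/16 × 6/15 × 2/14 = 84/3360 = 1/40.

1/40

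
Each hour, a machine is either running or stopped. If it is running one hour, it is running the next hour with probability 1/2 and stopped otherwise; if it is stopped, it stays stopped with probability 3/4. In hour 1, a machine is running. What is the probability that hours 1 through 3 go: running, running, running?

1/4

Hour 1 is given. For each transition, use the conditional probability from the current state:
P(running | running) = 1/2; P(running | running) = 1/2.
P = 1/2 × 1/2 = 1/4.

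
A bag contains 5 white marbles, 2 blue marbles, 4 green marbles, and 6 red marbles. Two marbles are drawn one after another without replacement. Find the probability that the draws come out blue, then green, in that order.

1/34

Each draw changes the counts, so multiply the conditional probabilities along the sequence:
P = 2/17 × 4/16 = 8/272 = 1/34.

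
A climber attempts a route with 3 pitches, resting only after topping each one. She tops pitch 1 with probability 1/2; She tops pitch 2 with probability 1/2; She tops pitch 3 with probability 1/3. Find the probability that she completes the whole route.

Each stage is reached only if all earlier stages succeed, so
P = 1/2 × 1/2 × 1/3 = 1/12.

1/12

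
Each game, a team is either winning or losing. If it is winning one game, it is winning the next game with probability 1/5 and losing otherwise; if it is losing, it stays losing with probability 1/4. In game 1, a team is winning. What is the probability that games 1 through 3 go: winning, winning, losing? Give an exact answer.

Game 1 is given. For each transition, use the conditional probability from the current state:
P(winning | winning) = 1/5; P(losing | winning) = 4/5.
P = 1/5 × 4/5 = 4/25.

4/25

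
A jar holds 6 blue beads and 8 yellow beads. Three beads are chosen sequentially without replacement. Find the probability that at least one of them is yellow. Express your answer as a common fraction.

P(no yellow) = 6/14 × 5/13 × 4/12 = 120/2184 = 5/91.
P(at least one) = 1 − 5/91 = 86/91.

86/91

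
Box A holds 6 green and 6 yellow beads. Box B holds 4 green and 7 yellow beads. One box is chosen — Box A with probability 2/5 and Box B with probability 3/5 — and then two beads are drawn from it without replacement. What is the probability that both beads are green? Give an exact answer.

43/275

From Box A: P(both green) = (6/12)(5/11) = 5/22.
From Box B: P(both green) = (4/11)(3/10) = 6/55.
Total probability = (2/5)(5/22) + (3/5)(6/55) = 43/275.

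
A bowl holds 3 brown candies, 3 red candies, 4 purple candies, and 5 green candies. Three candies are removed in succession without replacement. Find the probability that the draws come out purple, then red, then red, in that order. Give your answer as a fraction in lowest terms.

4/455

Chain rule:
P = 4/15 × 3/14 × 2/13 = 24/2730 = 4/455.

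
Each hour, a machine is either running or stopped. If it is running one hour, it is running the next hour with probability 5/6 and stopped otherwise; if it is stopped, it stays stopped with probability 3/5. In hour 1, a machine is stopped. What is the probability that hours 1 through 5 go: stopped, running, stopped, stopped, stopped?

3/125

Hour 1 is given. For each transition, use the conditional probability from the current state:
P(running | stopped) = 2/5; P(stopped | running) = 1/6; P(stopped | stopped) = 3/5; P(stopped | stopped) = 3/5.
P = 2/5 × 1/6 × 3/5 × 3/5 = 18/750 = 3/125.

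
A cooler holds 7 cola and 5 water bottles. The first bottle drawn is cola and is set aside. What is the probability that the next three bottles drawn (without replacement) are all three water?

With the first bottle removed, 5 water remain out of 11.
P = 5/11 × 4/10 × 3/9 = 60/990 = 2/33.

2/33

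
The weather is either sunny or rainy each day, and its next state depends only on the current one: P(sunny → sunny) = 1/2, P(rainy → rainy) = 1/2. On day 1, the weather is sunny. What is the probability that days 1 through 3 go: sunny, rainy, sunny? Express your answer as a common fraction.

1/4

Day 1 is given. For each transition, use the conditional probability from the current state:
P(rainy | sunny) = 1/2; P(sunny | rainy) = 1/2.
P = 1/2 × 1/2 = 1/4.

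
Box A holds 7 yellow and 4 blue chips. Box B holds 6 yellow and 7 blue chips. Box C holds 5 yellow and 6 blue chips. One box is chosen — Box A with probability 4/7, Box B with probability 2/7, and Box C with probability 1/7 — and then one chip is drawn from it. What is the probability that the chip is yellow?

51/91

From Box A: P(yellow) = 7/11.
From Box B: P(yellow) = 6/13.
From Box C: P(yellow) = 5/11.
Total probability = (4/7)(7/11) + (2/7)(6/13) + (1/7)(5/11) = 51/91.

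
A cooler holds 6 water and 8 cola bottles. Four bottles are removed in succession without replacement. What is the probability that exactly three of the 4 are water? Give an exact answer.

160/1001

One ordering (water drawn first) has probability 6/14 × 5/13 × 4/12 × 8/11 = 960/24024 = 40/1001.
There are C(4,3) = 4 such orderings, each equally likely, so P = 4 × 40/1001 = 160/1001.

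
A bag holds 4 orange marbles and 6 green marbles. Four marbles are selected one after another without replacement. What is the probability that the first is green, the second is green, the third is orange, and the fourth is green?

2/21

Chain rule:
P = 6/10 × 5/9 × 4/8 × 4/7 = 480/5040 = 2/21.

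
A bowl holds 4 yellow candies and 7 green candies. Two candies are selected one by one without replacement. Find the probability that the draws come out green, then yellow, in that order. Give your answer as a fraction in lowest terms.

Multiply the probability of each draw given the previous ones:
P = 7/11 × 4/10 = 28/110 = 14/55.

14/55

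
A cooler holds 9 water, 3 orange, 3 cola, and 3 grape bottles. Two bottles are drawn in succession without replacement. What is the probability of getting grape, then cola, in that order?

Each draw changes the counts, so multiply the conditional probabilities along the sequence:
P = 3/18 × 3/17 = 9/306 = 1/34.

1/34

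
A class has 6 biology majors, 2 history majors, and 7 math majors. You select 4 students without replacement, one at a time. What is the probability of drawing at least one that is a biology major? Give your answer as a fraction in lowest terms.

P(no biology majors) = 9/15 × 8/14 × 7/13 × 6/12 = 3024/32760 = 6/65.
P(at least one) = 1 − 6/65 = 59/65.

59/65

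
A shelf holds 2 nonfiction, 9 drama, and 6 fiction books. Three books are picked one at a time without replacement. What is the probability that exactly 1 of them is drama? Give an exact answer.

One ordering (drama drawn first) has probability 9/17 × 8/16 × 7/15 = 504/4080 = 21/170.
There are C(3,1) = 3 such orderings, each equally likely, so P = 3 × 21/170 = 63/170.

63/170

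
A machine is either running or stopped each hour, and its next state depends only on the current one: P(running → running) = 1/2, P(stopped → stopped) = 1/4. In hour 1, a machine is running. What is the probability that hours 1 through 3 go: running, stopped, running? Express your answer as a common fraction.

Hour 1 is given. For each transition, use the conditional probability from the current state:
P(stopped | running) = 1/2; P(running | stopped) = 3/4.
P = 1/2 × 3/4 = 3/8.

3/8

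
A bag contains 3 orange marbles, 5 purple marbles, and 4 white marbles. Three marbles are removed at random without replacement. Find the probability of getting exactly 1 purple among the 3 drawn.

21/44

One ordering (purple drawn first) has probability 5/12 × 7/11 × 6/10 = 210/1320 = 7/44.
There are C(3,1) = 3 such orderings, each equally likely, so P = 3 × 7/44 = 21/44.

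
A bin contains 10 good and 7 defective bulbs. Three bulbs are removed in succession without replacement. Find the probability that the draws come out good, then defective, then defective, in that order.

Chain rule:
P = 10/17 × 7/16 × 6/15 = 420/4080 = 7/68.

7/68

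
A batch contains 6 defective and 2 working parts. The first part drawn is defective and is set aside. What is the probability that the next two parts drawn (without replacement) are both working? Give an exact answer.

1/21

After the first draw, 2 of the remaining 7 parts are working.
P = 2/7 × 1/6 = 2/42 = 1/21.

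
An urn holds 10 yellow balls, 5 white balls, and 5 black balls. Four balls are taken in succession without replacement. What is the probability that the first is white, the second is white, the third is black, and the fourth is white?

Each draw changes the counts, so multiply the conditional probabilities along the sequence:
P = 5/20 × 4/19 × 5/18 × 3/17 = 300/116280 = 5/1938.

5/1938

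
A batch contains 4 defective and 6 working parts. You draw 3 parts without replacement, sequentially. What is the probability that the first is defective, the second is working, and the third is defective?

1/10

Chain rule:
P = 4/10 × 6/9 × 3/8 = 72/720 = 1/10.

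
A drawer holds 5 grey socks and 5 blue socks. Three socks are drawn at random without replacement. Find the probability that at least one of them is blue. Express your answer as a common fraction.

P(no blue) = 5/10 × 4/9 × 3/8 = 60/720 = 1/12.
P(at least one) = 1 − 1/12 = 11/12.

11/12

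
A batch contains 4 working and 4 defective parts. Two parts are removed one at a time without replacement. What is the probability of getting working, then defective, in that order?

Chain rule:
P = 4/8 × 4/7 = 16/56 = 2/7.

2/7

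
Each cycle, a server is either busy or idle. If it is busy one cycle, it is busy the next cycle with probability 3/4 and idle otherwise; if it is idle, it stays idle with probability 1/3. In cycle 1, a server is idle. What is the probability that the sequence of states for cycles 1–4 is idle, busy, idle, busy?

1/9

Cycle 1 is given. For each transition, use the conditional probability from the current state:
P(busy | idle) = 2/3; P(idle | busy) = 1/4; P(busy | idle) = 2/3.
P = 2/3 × 1/4 × 2/3 = 4/36 = 1/9.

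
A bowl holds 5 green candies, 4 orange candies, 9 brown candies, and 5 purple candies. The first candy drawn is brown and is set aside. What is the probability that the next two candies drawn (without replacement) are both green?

After the first draw, 5 of the remaining 22 candies are green.
P = 5/22 × 4/21 = 20/462 = 10/231.

10/231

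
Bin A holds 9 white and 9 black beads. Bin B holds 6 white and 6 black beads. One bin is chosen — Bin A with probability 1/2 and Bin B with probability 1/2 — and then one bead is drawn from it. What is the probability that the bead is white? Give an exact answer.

From Bin A: P(white) = 9/18.
From Bin B: P(white) = 6/12.
Total probability = (1/2)(9/18) + (1/2)(6/12) = 1/2.

1/2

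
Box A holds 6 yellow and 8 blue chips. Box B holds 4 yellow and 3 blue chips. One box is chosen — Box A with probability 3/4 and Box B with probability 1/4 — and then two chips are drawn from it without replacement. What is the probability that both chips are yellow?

From Box A: P(both yellow) = (6/14)(5/13) = 15/91.
From Box B: P(both yellow) = (4/7)(3/6) = 2/7.
Total probability = (3/4)(15/91) + (1/4)(2/7) = 71/364.

71/364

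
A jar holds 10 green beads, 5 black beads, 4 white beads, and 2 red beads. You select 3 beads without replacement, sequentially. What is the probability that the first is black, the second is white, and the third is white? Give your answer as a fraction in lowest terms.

Multiply the probability of each draw given the previous ones:
P = 5/21 × 4/20 × 3/19 = 60/7980 = 1/133.

1/133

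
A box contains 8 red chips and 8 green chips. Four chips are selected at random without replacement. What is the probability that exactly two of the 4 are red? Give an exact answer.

One ordering (red drawn first) has probability 8/16 × 7/15 × 8/14 × 7/13 = 3136/43680 = 14/195.
There are C(4,2) = 6 such orderings, each equally likely, so P = 6 × 14/195 = 28/65.

28/65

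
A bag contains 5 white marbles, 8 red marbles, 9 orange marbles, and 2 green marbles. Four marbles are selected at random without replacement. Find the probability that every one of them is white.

5/10626

P(all white) = 5/24 × 4/23 × 3/22 × 2/21 = 120/255024 = 5/10626.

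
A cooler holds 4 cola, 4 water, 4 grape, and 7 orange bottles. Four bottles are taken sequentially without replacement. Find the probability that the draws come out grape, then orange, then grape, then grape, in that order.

7/3876

Multiply the probability of each draw given the previous ones:
P = 4/19 × 7/18 × 3/17 × 2/16 = 168/93024 = 7/3876.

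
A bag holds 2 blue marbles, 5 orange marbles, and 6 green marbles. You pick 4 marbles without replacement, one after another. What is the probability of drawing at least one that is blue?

7/13

P(no blue) = 11/13 × 10/12 × 9/11 × 8/10 = 7920/17160 = 6/13.
P(at least one) = 1 − 6/13 = 7/13.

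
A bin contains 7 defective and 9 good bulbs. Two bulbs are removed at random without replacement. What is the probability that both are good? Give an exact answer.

3/10

P(all good) = 9/16 × 8/15 = 72/240 = 3/10.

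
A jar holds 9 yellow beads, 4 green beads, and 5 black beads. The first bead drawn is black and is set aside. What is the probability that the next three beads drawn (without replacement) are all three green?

1/170

With the first bead removed, 4 green remain out of 17.
P = 4/17 × 3/16 × 2/15 = 24/4080 = 1/170.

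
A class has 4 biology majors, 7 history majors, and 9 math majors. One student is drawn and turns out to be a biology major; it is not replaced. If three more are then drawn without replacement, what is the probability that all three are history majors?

35/969

After the first draw, 7 of the remaining 19 students are history majors.
P = 7/19 × 6/18 × 5/17 = 210/5814 = 35/969.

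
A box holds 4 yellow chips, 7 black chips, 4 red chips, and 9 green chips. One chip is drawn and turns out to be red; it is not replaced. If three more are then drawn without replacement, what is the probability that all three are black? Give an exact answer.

With the first chip removed, 7 black remain out of 23.
P = 7/23 × 6/22 × 5/21 = 210/10626 = 5/253.

5/253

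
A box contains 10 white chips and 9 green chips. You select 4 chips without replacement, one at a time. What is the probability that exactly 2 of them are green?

135/323

One ordering (green drawn first) has probability 9/19 × 8/18 × 10/17 × 9/16 = 6480/93024 = 45/646.
There are C(4,2) = 6 such orderings, each equally likely, so P = 6 × 45/646 = 135/323.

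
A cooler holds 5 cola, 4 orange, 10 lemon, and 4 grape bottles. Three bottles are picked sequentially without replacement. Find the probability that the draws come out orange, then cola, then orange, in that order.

10/1771

Each draw changes the counts, so multiply the conditional probabilities along the sequence:
P = 4/23 × 5/22 × 3/21 = 60/10626 = 10/1771.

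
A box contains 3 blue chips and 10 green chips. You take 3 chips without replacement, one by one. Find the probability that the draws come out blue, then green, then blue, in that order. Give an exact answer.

5/143

Multiply the probability of each draw given the previous ones:
P = 3/13 × 10/12 × 2/11 = 60/1716 = 5/143.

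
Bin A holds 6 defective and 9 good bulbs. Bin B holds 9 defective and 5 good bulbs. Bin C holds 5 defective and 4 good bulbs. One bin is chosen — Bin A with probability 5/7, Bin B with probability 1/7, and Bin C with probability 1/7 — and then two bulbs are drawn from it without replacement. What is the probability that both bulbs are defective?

2273/11466

From Bin A: P(both defective) = (6/15)(5/14) = 1/7.
From Bin B: P(both defective) = (9/14)(8/13) = 36/91.
From Bin C: P(both defective) = (5/9)(4/8) = 5/18.
Total probability = (5/7)(1/7) + (1/7)(36/91) + (1/7)(5/18) = 2273/11466.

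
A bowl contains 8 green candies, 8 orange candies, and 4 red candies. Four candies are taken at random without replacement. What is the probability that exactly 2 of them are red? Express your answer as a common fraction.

48/323

One ordering (red drawn first) has probability 4/20 × 3/19 × 16/18 × 15/17 = 2880/116280 = 8/323.
There are C(4,2) = 6 such orderings, each equally likely, so P = 6 × 8/323 = 48/323.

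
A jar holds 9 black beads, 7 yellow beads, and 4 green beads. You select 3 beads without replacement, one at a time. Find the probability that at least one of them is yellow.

427/570

P(no yellow) = 13/20 × 12/19 × 11/18 = 1716/6840 = 143/570.
P(at least one) = 1 − 143/570 = 427/570.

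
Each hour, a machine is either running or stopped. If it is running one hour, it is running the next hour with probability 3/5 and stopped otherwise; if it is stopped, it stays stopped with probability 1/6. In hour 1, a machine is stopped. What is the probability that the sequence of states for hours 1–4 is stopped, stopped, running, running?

Hour 1 is given. For each transition, use the conditional probability from the current state:
P(stopped | stopped) = 1/6; P(running | stopped) = 5/6; P(running | running) = 3/5.
P = 1/6 × 5/6 × 3/5 = 15/180 = 1/12.

1/12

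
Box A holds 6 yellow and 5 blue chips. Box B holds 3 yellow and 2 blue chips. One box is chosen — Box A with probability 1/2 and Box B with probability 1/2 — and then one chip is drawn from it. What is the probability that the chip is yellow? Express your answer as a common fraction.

63/110

From Box A: P(yellow) = 6/11.
From Box B: P(yellow) = 3/5.
Total probability = (1/2)(6/11) + (1/2)(3/5) = 63/110.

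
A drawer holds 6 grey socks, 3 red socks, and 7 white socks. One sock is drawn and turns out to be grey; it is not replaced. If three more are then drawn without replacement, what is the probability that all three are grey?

2/91

After the first draw, 5 of the remaining 15 socks are grey.
P = 5/15 × 4/14 × 3/13 = 60/2730 = 2/91.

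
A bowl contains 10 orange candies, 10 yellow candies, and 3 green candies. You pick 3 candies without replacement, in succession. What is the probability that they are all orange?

P(all orange) = 10/23 × 9/22 × 8/21 = 720/10626 = 120/1771.

120/1771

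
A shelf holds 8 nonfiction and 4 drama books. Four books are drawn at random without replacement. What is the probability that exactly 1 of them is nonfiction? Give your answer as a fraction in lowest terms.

One ordering (nonfiction drawn first) has probability 8/12 × 4/11 × 3/10 × 2/9 = 192/11880 = 8/495.
There are C(4,1) = 4 such orderings, each equally likely, so P = 4 × 8/495 = 32/495.

32/495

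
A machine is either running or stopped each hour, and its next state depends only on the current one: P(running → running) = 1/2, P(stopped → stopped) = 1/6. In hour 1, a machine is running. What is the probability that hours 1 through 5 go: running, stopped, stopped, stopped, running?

Hour 1 is given. For each transition, use the conditional probability from the current state:
P(stopped | running) = 1/2; P(stopped | stopped) = 1/6; P(stopped | stopped) = 1/6; P(running | stopped) = 5/6.
P = 1/2 × 1/6 × 1/6 × 5/6 = 5/432.

5/432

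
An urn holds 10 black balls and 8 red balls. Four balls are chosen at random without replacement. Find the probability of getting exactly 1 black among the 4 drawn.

One ordering (black drawn first) has probability 10/18 × 8/17 × 7/16 × 6/15 = 3360/73440 = 7/153.
There are C(4,1) = 4 such orderings, each equally likely, so P = 4 × 7/153 = 28/153.

28/153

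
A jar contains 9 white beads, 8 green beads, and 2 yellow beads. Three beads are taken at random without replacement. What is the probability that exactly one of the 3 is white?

135/323

One ordering (white drawn first) has probability 9/19 × 10/18 × 9/17 = 810/5814 = 45/323.
There are C(3,1) = 3 such orderings, each equally likely, so P = 3 × 45/323 = 135/323.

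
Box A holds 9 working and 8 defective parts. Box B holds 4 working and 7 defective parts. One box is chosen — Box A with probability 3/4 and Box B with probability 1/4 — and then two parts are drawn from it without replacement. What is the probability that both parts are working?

From Box A: P(both working) = (9/17)(8/16) = 9/34.
From Box B: P(both working) = (4/11)(3/10) = 6/55.
Total probability = (3/4)(9/34) + (1/4)(6/55) = 1689/7480.

1689/7480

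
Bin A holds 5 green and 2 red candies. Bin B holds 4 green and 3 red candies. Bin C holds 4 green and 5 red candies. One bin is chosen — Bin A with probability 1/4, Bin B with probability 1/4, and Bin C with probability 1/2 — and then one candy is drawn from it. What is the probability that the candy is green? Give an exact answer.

137/252

From Bin A: P(green) = 5/7.
From Bin B: P(green) = 4/7.
From Bin C: P(green) = 4/9.
Total probability = (1/4)(5/7) + (1/4)(4/7) + (1/2)(4/9) = 137/252.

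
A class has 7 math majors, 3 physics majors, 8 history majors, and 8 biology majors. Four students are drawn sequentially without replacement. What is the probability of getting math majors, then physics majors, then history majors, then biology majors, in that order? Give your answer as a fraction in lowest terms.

28/7475

Chain rule:
P = 7/26 × 3/25 × 8/24 × 8/23 = 1344/358800 = 28/7475.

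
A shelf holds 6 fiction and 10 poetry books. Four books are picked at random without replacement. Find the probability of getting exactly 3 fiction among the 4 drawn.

One ordering (fiction drawn first) has probability 6/16 × 5/15 × 4/14 × 10/13 = 1200/43680 = 5/182.
There are C(4,3) = 4 such orderings, each equally likely, so P = 4 × 5/182 = 10/91.

10/91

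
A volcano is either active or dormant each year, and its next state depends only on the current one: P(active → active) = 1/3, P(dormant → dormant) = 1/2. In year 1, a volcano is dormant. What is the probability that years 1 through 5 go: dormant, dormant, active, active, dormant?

1/18

Year 1 is given. For each transition, use the conditional probability from the current state:
P(dormant | dormant) = 1/2; P(active | dormant) = 1/2; P(active | active) = 1/3; P(dormant | active) = 2/3.
P = 1/2 × 1/2 × 1/3 × 2/3 = 2/36 = 1/18.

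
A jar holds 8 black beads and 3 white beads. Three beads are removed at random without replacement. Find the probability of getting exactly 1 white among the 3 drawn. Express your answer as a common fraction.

One ordering (white drawn first) has probability 3/11 × 8/10 × 7/9 = 168/990 = 28/165.
There are C(3,1) = 3 such orderings, each equally likely, so P = 3 × 28/165 = 28/55.

28/55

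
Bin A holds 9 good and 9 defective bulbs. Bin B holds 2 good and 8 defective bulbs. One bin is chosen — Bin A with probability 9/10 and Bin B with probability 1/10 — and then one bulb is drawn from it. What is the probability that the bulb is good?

47/100

From Bin A: P(good) = 9/18.
From Bin B: P(good) = 2/10.
Total probability = (9/10)(9/18) + (1/10)(2/10) = 47/100.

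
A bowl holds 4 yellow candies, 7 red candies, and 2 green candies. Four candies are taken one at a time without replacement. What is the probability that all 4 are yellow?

1/715

P(every draw is yellow) = 4/13 × 3/12 × 2/11 × 1/10 = 24/17160 = 1/715.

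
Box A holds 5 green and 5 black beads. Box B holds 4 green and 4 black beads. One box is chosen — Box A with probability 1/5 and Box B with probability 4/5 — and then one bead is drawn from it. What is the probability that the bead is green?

From Box A: P(green) = 5/10.
From Box B: P(green) = 4/8.
Total probability = (1/5)(5/10) + (4/5)(4/8) = 1/2.

1/2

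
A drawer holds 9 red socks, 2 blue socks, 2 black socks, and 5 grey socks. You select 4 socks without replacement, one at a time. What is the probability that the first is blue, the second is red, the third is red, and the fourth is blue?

1/510

Chain rule:
P = 2/18 × 9/17 × 8/16 × 1/15 = 144/73440 = 1/510.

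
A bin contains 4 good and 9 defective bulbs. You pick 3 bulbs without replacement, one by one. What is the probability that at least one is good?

101/143

P(no good) = 9/13 × 8/12 × 7/11 = 504/1716 = 42/143.
P(at least one) = 1 − 42/143 = 101/143.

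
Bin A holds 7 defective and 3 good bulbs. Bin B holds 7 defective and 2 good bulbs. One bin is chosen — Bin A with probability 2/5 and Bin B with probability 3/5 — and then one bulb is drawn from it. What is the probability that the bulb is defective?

56/75

From Bin A: P(defective) = 7/10.
From Bin B: P(defective) = 7/9.
Total probability = (2/5)(7/10) + (3/5)(7/9) = 56/75.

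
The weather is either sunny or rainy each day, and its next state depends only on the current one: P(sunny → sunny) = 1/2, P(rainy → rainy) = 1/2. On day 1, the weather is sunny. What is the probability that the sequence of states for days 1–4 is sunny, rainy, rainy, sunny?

1/8

Day 1 is given. For each transition, use the conditional probability from the current state:
P(rainy | sunny) = 1/2; P(rainy | rainy) = 1/2; P(sunny | rainy) = 1/2.
P = 1/2 × 1/2 × 1/2 = 1/8.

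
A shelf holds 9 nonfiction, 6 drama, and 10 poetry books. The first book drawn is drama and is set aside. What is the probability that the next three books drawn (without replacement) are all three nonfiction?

21/506

After the first draw, 9 of the remaining 24 books are nonfiction.
P = 9/24 × 8/23 × 7/22 = 504/12144 = 21/506.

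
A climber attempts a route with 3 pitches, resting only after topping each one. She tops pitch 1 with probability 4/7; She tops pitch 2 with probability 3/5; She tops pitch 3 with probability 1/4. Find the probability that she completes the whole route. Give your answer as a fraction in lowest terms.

The events are sequential, so multiply the conditional probabilities:
P = 4/7 × 3/5 × 1/4 = 12/140 = 3/35.

3/35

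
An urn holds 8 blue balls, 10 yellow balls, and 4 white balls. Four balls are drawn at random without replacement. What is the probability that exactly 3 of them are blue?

112/1045

One ordering (blue drawn first) has probability 8/22 × 7/21 × 6/20 × 14/19 = 4704/175560 = 28/1045.
There are C(4,3) = 4 such orderings, each equally likely, so P = 4 × 28/1045 = 112/1045.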